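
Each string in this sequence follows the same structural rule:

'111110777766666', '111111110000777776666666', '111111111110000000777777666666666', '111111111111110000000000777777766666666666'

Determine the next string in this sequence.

The n-th term is 3n+2 1's then 3n-2 0's then n+3 7's then 2n+3 6's (n = 1, 2, …).
Setting n = 5 gives 17, 13, 8, 13 characters in each block.

111111111111111110000000000000777777776666666666666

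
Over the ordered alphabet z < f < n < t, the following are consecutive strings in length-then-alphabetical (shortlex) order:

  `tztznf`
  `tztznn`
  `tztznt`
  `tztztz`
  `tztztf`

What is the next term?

The successor of tztztf increments the rightmost position that isn't already t and resets every position after it to z.

tztztn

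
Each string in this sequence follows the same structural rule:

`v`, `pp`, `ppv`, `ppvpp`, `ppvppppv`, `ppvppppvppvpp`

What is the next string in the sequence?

Each term (from the third on) is the previous term followed by the one before it: term 3 = pp·v = ppv.
The next term joins ppvppppvppvpp and ppvppppv.

ppvppppvppvppppvppppv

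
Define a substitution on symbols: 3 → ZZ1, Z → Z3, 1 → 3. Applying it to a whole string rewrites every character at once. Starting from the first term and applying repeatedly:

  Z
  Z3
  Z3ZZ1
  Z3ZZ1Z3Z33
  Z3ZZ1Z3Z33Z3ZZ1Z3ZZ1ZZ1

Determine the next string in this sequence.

Z3ZZ1Z3Z33Z3ZZ1Z3ZZ1ZZ1Z3ZZ1Z3Z33Z3ZZ1Z3Z33Z3Z33

Applying the rule to each of the 23 symbols of Z3ZZ1Z3Z33Z3ZZ1Z3ZZ1ZZ1 gives the pieces Z3 ZZ1 Z3 Z3 3 Z3 ZZ1 Z3 ZZ1 ZZ1 Z3 ZZ1 Z3 Z3 3 Z3 ZZ1 Z3 Z3 3 Z3 Z3 3, which concatenate to the answer.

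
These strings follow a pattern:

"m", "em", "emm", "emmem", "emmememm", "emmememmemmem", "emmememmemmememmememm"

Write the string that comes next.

emmememmemmememmememmemmememmemmem

This is a Fibonacci-style word recurrence s(k) = s(k−1)·s(k−2): e.g. em·m = emm.
Continuing: emmememmemmememmememm · emmememmemmem gives term 8.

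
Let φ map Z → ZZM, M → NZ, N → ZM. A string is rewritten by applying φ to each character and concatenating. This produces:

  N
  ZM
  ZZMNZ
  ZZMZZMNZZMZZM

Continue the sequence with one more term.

Rewriting the 13 symbols of ZZMZZMNZZMZZM one by one yields ZZM ZZM NZ ZZM ZZM NZ ZM ZZM ZZM NZ ZZM ZZM NZ; concatenated:

ZZMZZMNZZZMZZMNZZMZZMZZMNZZZMZZMNZ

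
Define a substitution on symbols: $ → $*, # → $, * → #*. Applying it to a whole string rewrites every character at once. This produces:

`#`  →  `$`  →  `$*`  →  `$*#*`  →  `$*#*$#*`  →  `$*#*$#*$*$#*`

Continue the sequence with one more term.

$*#*$#*$*$#*$*#*$*$#*

Apply φ to $*#*$#*$*$#* symbol by symbol: $→$*, *→#*, #→$, *→#*, $→$*, #→$, *→#*, $→$*, *→#*, $→$*, #→$, *→#*; joined: $* #* $ #* $* $ #* $* #* $* $ #*.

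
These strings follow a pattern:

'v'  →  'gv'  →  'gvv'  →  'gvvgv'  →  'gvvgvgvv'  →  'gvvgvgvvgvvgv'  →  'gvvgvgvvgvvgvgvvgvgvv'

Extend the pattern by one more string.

gvvgvgvvgvvgvgvvgvgvvgvvgvgvvgvvgv

Each term (from the third on) is the previous term followed by the one before it: term 3 = gv·v = gvv.
Continuing: gvvgvgvvgvvgvgvvgvgvv · gvvgvgvvgvvgv gives term 8.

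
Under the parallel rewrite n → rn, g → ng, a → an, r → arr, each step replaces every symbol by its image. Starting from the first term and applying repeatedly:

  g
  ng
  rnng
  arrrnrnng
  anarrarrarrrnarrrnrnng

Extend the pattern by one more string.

Rewriting the 22 symbols of anarrarrarrrnarrrnrnng one by one yields an rn an arr arr an arr arr an arr arr arr rn an arr arr arr rn arr rn rn ng; concatenated:

anrnanarrarranarrarranarrarrarrrnanarrarrarrrnarrrnrnng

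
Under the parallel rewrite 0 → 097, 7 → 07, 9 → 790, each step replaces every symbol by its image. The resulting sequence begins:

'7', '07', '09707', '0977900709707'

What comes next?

Applying the rule to each of the 13 symbols of 0977900709707 gives the pieces 097 790 07 07 790 097 097 07 097 790 07 097 07, which concatenate to the answer.

0977900707790097097070977900709707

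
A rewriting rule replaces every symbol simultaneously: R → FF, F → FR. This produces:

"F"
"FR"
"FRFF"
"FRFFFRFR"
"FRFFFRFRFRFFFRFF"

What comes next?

Applying the rule to each of the 16 symbols of FRFFFRFRFRFFFRFF gives the pieces FR FF FR FR FR FF FR FF FR FF FR FR FR FF FR FR, which concatenate to the answer.

FRFFFRFRFRFFFRFFFRFFFRFRFRFFFRFR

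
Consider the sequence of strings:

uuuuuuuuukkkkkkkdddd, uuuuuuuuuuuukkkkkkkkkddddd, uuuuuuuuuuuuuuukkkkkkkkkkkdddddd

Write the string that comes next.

Term n consists of 3n u's, followed by 2n+1 k's, followed by n+1 d's, where the shown terms are n = 3, 4, 5.
For the next term, n = 6, so the run lengths are 18, 13, 7.

uuuuuuuuuuuuuuuuuukkkkkkkkkkkkkddddddd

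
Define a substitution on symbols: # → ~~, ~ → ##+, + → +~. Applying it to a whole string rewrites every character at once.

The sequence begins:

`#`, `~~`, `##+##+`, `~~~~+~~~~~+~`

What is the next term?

##+##+##+##++~##+##+##+##+##++~##+

Expanding ~~~~+~~~~~+~: ~→##+, ~→##+, ~→##+, ~→##+, +→+~, ~→##+, ~→##+, ~→##+, ~→##+, ~→##+, +→+~, ~→##+. Concatenated: ##+ ##+ ##+ ##+ +~ ##+ ##+ ##+ ##+ ##+ +~ ##+.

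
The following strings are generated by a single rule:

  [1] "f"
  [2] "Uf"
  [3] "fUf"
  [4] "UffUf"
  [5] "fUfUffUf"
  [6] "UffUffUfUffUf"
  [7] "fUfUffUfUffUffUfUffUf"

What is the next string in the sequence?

UffUffUfUffUffUfUffUfUffUffUfUffUf

Each term (from the third on) is the two preceding terms concatenated in order: term 3 = f·Uf = fUf.
So term 8 is UffUffUfUffUf·fUfUffUfUffUffUfUffUf.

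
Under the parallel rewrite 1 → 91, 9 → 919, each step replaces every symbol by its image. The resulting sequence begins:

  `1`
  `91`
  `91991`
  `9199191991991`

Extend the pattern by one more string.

Applying the rule to each of the 13 symbols of 9199191991991 gives the pieces 919 91 919 919 91 919 91 919 919 91 919 919 91, which concatenate to the answer.

9199191991991919919199199191991991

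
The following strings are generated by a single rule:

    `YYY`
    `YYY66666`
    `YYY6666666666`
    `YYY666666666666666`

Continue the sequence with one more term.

YYY66666666666666666666

Every step adds 66666 to the end: s(k+1) = s(k)·66666.
One more step from YYY666666666666666 gives the answer.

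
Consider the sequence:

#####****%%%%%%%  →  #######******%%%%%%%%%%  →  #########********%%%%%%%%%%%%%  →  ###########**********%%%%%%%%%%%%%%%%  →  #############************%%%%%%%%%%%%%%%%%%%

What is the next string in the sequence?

The n-th term is 2n+1 #'s then 2n *'s then 3n+1 %'s, where the shown terms are n = 2, 3, 4, 5, 6.
For the next term, n = 7, so the run lengths are 15, 14, 22.

###############**************%%%%%%%%%%%%%%%%%%%%%%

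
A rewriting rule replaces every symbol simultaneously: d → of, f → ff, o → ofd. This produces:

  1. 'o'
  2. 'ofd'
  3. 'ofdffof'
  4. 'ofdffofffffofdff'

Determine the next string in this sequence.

Applying the rule to each of the 16 symbols of ofdffofffffofdff gives the pieces ofd ff of ff ff ofd ff ff ff ff ff ofd ff of ff ff, which concatenate to the answer.

ofdffofffffofdffffffffffofdffofffff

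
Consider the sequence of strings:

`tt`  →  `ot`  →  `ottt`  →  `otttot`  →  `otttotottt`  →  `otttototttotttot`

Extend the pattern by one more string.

otttototttotttototttotottt

Each term (from the third on) is the previous term followed by the one before it: term 3 = ot·tt = ottt.
So term 7 is otttototttotttot·otttotottt.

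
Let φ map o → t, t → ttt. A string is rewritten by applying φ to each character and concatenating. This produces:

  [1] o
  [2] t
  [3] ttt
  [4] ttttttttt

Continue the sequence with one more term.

ttttttttttttttttttttttttttt

Apply φ to ttttttttt symbol by symbol: t→ttt, t→ttt, t→ttt, t→ttt, t→ttt, t→ttt, t→ttt, t→ttt, t→ttt; joined: ttt ttt ttt ttt ttt ttt ttt ttt ttt.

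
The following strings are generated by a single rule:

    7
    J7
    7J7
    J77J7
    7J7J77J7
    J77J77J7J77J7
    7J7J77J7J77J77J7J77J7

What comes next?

From term 3 onward, concatenate the second-to-last term with the last: 7·J7 = 7J7, J7·7J7 = J77J7, …
Continuing: J77J77J7J77J7 · 7J7J77J7J77J77J7J77J7 gives term 8.

J77J77J7J77J77J7J77J7J77J77J7J77J7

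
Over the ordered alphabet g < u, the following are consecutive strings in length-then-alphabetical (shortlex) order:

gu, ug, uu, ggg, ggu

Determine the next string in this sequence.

The successor of ggu increments the rightmost position that isn't already u and resets every position after it to g.

gug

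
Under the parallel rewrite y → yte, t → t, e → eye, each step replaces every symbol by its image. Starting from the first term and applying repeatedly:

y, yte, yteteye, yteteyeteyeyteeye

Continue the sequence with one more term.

Rewriting the 17 symbols of yteteyeteyeyteeye one by one yields yte t eye t eye yte eye t eye yte eye yte t eye eye yte eye; concatenated:

yteteyeteyeyteeyeteyeyteeyeyteteyeeyeyteeye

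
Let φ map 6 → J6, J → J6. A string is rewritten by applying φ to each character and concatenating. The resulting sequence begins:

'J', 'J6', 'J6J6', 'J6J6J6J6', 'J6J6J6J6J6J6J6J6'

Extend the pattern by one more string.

Rewriting the 16 symbols of J6J6J6J6J6J6J6J6 one by one yields J6 J6 J6 J6 J6 J6 J6 J6 J6 J6 J6 J6 J6 J6 J6 J6; concatenated:

J6J6J6J6J6J6J6J6J6J6J6J6J6J6J6J6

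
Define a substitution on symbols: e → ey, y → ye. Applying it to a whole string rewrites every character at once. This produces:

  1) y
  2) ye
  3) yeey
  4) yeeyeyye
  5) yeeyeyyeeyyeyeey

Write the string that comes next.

φ(yeeyeyyeeyyeyeey) expands symbol-by-symbol to ye ey ey ye ey ye ye ey ey ye ye ey ye ey ey ye; joining the 16 pieces gives the next term.

yeeyeyyeeyyeyeeyeyyeyeeyyeeyeyye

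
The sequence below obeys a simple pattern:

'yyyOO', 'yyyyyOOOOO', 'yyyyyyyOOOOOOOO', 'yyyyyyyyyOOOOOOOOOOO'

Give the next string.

yyyyyyyyyyyOOOOOOOOOOOOOO

Each string has the form y^{2n+1} O^{3n-1} (n = 1, 2, …).
For the next term, n = 5, so the run lengths are 11, 14.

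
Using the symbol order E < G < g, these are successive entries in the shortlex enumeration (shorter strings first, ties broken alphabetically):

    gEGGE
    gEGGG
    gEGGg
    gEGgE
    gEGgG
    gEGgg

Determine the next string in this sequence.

The successor of gEGgg increments the rightmost position that isn't already g and resets every position after it to E.

gEgEE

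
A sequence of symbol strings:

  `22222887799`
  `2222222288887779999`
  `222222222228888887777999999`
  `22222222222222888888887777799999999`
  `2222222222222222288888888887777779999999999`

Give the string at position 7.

Reading off run lengths: 2 runs 5, 8, 11, 14, 17; 8 runs 2, 4, 6, 8, 10; 7 runs 2, 3, 4, 5, 6; 9 runs 2, 4, 6, 8, 10 — each is linear in n (n = 1, 2, …).
At n = 7 the blocks have lengths 23, 14, 8, 14.

22222222222222222222222888888888888887777777799999999999999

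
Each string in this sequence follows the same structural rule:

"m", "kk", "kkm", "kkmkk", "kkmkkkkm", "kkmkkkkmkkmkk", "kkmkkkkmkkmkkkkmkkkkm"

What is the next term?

From term 3 onward, concatenate the last term with the second-to-last: kk·m = kkm, kkm·kk = kkmkk, …
Continuing: kkmkkkkmkkmkkkkmkkkkm · kkmkkkkmkkmkk gives term 8.

kkmkkkkmkkmkkkkmkkkkmkkmkkkkmkkmkk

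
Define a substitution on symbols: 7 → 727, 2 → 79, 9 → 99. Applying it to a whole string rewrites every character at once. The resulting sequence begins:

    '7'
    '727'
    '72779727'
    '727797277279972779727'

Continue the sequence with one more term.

Rewriting the 21 symbols of 727797277279972779727 one by one yields 727 79 727 727 99 727 79 727 727 79 727 99 99 727 79 727 727 99 727 79 727; concatenated:

727797277279972779727727797279999727797277279972779727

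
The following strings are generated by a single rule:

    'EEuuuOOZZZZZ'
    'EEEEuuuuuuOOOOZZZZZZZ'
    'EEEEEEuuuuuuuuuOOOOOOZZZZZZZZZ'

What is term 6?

Reading off run lengths: E runs 2, 4, 6; u runs 3, 6, 9; O runs 2, 4, 6; Z runs 5, 7, 9 — each is linear in n (n = 1, 2, …).
Setting n = 6 gives 12, 18, 12, 15 characters in each block.

EEEEEEEEEEEEuuuuuuuuuuuuuuuuuuOOOOOOOOOOOOZZZZZZZZZZZZZZZ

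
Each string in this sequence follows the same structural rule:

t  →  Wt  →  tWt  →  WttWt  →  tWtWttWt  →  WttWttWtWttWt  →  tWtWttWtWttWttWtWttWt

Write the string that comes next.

WttWttWtWttWttWtWttWtWttWttWtWttWt

This is a Fibonacci-style word recurrence s(k) = s(k−2)·s(k−1): e.g. t·Wt = tWt.
Continuing: WttWttWtWttWt · tWtWttWtWttWttWtWttWt gives term 8.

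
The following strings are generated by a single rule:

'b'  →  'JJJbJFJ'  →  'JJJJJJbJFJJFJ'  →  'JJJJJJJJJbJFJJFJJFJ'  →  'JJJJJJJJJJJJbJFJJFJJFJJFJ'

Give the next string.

JJJJJJJJJJJJJJJbJFJJFJJFJJFJJFJ

Every step adds JJJ to the front and JFJ to the end of the previous string.
One more step from JJJJJJJJJJJJbJFJJFJJFJJFJ gives the answer.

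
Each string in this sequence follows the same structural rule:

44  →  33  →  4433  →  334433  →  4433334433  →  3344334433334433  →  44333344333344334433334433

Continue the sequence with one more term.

334433443333443344333344333344334433334433

This is a Fibonacci-style word recurrence s(k) = s(k−2)·s(k−1): e.g. 44·33 = 4433.
So term 8 is 3344334433334433·44333344333344334433334433.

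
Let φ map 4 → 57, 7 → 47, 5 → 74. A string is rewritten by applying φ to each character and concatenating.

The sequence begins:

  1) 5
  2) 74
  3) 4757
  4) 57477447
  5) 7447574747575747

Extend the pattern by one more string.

47575747744757475747744774475747

φ(7447574747575747) expands symbol-by-symbol to 47 57 57 47 74 47 57 47 57 47 74 47 74 47 57 47; joining the 16 pieces gives the next term.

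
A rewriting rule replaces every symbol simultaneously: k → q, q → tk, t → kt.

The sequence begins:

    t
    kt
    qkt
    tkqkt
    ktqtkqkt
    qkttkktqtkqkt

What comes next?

tkqktktqqkttkktqtkqkt

Applying the rule to each of the 13 symbols of qkttkktqtkqkt gives the pieces tk q kt kt q q kt tk kt q tk q kt, which concatenate to the answer.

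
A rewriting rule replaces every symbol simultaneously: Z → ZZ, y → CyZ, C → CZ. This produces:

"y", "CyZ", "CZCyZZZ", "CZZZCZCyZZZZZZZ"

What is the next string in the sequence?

Applying the rule to each of the 15 symbols of CZZZCZCyZZZZZZZ gives the pieces CZ ZZ ZZ ZZ CZ ZZ CZ CyZ ZZ ZZ ZZ ZZ ZZ ZZ ZZ, which concatenate to the answer.

CZZZZZZZCZZZCZCyZZZZZZZZZZZZZZZ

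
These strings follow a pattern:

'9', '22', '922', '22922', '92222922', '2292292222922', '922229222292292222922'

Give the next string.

Each term (from the third on) is the two preceding terms concatenated in order: term 3 = 9·22 = 922.
The next term joins 2292292222922 and 922229222292292222922.

2292292222922922229222292292222922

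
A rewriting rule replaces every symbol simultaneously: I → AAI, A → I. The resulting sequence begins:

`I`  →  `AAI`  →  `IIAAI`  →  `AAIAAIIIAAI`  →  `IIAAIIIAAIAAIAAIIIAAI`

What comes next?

Rewriting the 21 symbols of IIAAIIIAAIAAIAAIIIAAI one by one yields AAI AAI I I AAI AAI AAI I I AAI I I AAI I I AAI AAI AAI I I AAI; concatenated:

AAIAAIIIAAIAAIAAIIIAAIIIAAIIIAAIAAIAAIIIAAI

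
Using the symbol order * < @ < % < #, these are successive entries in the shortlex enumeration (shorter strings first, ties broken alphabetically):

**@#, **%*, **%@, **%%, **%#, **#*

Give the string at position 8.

Stepping forward 2 times from **#*: **#* → **#@, then the target.

**#%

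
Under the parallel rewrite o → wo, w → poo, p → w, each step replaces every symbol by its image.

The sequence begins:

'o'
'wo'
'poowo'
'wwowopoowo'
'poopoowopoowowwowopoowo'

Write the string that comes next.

Replace each of the 23 characters of poopoowopoowowwowopoowo in place — w wo wo w wo wo poo wo w wo wo poo wo poo poo wo poo wo w wo wo poo wo — and concatenate.

wwowowwowopoowowwowopoowopoopoowopoowowwowopoowo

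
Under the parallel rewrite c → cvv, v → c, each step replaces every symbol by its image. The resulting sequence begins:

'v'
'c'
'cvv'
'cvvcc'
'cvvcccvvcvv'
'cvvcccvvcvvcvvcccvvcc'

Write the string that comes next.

Rewriting the 21 symbols of cvvcccvvcvvcvvcccvvcc one by one yields cvv c c cvv cvv cvv c c cvv c c cvv c c cvv cvv cvv c c cvv cvv; concatenated:

cvvcccvvcvvcvvcccvvcccvvcccvvcvvcvvcccvvcvv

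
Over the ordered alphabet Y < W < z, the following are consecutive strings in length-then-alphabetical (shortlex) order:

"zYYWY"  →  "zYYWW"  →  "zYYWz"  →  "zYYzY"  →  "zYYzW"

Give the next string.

The successor of zYYzW increments the rightmost position that isn't already z and resets every position after it to Y.

zYYzz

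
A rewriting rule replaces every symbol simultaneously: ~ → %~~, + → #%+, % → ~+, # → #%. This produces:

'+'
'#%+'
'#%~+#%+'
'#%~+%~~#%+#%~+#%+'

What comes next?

Applying the rule to each of the 17 symbols of #%~+%~~#%+#%~+#%+ gives the pieces #% ~+ %~~ #%+ ~+ %~~ %~~ #% ~+ #%+ #% ~+ %~~ #%+ #% ~+ #%+, which concatenate to the answer.

#%~+%~~#%+~+%~~%~~#%~+#%+#%~+%~~#%+#%~+#%+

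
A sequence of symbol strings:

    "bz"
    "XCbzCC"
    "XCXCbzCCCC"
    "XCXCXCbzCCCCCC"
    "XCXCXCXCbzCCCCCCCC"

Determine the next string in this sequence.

XCXCXCXCXCbzCCCCCCCCCC

Every step adds XC to the front and CC to the end of the previous string.
One more step from XCXCXCXCbzCCCCCCCC gives the answer.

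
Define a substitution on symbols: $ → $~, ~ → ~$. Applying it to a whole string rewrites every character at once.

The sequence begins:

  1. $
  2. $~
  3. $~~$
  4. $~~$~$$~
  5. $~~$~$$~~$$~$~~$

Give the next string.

Replace each of the 16 characters of $~~$~$$~~$$~$~~$ in place — $~ ~$ ~$ $~ ~$ $~ $~ ~$ ~$ $~ $~ ~$ $~ ~$ ~$ $~ — and concatenate.

$~~$~$$~~$$~$~~$~$$~$~~$$~~$~$$~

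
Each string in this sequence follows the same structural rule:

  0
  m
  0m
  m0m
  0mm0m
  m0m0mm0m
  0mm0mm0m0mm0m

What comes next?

From term 3 onward, concatenate the second-to-last term with the last: 0·m = 0m, m·0m = m0m, …
Continuing: m0m0mm0m · 0mm0mm0m0mm0m gives term 8.

m0m0mm0m0mm0mm0m0mm0m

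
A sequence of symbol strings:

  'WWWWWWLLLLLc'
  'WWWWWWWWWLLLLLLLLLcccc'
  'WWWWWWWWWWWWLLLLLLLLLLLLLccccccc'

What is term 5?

WWWWWWWWWWWWWWWWWWLLLLLLLLLLLLLLLLLLLLLccccccccccccc

Each string has the form W^{3n+3} L^{4n+1} c^{3n-2} (n = 1, 2, …).
Setting n = 5 gives 18, 21, 13 characters in each block.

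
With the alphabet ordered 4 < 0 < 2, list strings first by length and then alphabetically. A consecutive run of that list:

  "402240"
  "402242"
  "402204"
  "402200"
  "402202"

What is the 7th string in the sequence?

Continuing the enumeration 2 steps past 402202: 402202 → 402224 → (answer).

402220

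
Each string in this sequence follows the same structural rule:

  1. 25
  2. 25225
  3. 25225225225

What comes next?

s(k+1) = s(k)·2·s(k) — each term doubles the last with '2' between the halves.
One more doubling of 25225225225 gives the answer.

25225225225225225225225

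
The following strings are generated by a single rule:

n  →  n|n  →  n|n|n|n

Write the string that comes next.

Each string is two copies of the previous one joined by '|'.
So the next term is two copies of n|n|n|n with '|' between the halves.

n|n|n|n|n|n|n|n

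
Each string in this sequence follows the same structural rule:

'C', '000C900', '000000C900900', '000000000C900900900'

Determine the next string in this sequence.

Every step adds 000 to the front and 900 to the end of the previous string.
Applying this once more to 000000000C900900900:

000000000000C900900900900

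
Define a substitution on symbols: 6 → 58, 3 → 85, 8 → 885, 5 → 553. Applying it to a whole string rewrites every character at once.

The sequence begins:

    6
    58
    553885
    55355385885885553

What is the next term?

553553855535538588555388588555388588555355355385

φ(55355385885885553) expands symbol-by-symbol to 553 553 85 553 553 85 885 553 885 885 553 885 885 553 553 553 85; joining the 17 pieces gives the next term.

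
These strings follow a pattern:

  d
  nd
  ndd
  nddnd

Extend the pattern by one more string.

This is a Fibonacci-style word recurrence s(k) = s(k−1)·s(k−2): e.g. nd·d = ndd.
The next term joins nddnd and ndd.

nddndndd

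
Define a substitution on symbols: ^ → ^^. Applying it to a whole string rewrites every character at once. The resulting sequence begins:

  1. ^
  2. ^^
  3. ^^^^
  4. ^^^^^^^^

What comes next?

Expanding ^^^^^^^^: ^→^^, ^→^^, ^→^^, ^→^^, ^→^^, ^→^^, ^→^^, ^→^^. Concatenated: ^^ ^^ ^^ ^^ ^^ ^^ ^^ ^^.

^^^^^^^^^^^^^^^^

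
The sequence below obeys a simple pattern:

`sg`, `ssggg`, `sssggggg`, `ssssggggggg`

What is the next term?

Reading off run lengths: s runs 1, 2, 3, 4; g runs 1, 3, 5, 7 — each is linear in n (n = 1, 2, …).
Setting n = 5 gives 5, 9 characters in each block.

sssssggggggggg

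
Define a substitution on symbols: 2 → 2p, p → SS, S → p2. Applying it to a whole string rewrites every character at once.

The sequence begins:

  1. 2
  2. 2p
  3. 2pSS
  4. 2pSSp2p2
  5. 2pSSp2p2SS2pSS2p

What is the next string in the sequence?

2pSSp2p2SS2pSS2pp2p22pSSp2p22pSS

Applying the rule to each of the 16 symbols of 2pSSp2p2SS2pSS2p gives the pieces 2p SS p2 p2 SS 2p SS 2p p2 p2 2p SS p2 p2 2p SS, which concatenate to the answer.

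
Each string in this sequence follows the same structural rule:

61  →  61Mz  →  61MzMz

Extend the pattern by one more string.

61MzMzMz

Each term is the previous one with Mz appended.
One more step from 61MzMz gives the answer.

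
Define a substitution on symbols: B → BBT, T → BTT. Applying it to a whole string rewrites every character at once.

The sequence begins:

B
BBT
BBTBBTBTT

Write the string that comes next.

BBTBBTBTTBBTBBTBTTBBTBTTBTT

Expanding BBTBBTBTT: B→BBT, B→BBT, T→BTT, B→BBT, B→BBT, T→BTT, B→BBT, T→BTT, T→BTT. Concatenated: BBT BBT BTT BBT BBT BTT BBT BTT BTT.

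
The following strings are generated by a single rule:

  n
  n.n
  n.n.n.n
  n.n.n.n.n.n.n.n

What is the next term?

s(k+1) = s(k)·.·s(k) — each term doubles the last with '.' between the halves.
So the next term is two copies of n.n.n.n.n.n.n.n with '.' between the halves.

n.n.n.n.n.n.n.n.n.n.n.n.n.n.n.n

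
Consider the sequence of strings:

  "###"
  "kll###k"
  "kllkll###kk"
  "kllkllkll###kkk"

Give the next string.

Each term wraps the previous one in kll on the left and k on the right.
Applying this once more to kllkllkll###kkk:

kllkllkllkll###kkkk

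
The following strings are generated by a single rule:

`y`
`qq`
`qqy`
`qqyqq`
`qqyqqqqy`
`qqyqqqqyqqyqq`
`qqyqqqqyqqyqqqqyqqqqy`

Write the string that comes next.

qqyqqqqyqqyqqqqyqqqqyqqyqqqqyqqyqq

From term 3 onward, concatenate the last term with the second-to-last: qq·y = qqy, qqy·qq = qqyqq, …
The next term joins qqyqqqqyqqyqqqqyqqqqy and qqyqqqqyqqyqq.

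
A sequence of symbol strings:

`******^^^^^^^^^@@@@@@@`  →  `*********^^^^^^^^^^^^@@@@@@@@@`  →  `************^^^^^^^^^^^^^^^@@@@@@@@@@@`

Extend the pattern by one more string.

***************^^^^^^^^^^^^^^^^^^@@@@@@@@@@@@@

The n-th term is 3n *'s then 3n+3 ^'s then 2n+3 @'s, where the shown terms are n = 2, 3, 4.
At n = 5 the blocks have lengths 15, 18, 13.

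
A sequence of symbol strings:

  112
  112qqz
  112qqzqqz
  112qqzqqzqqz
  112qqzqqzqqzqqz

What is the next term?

Each term is the previous one with qqz appended.
Applying this once more to 112qqzqqzqqzqqz:

112qqzqqzqqzqqzqqz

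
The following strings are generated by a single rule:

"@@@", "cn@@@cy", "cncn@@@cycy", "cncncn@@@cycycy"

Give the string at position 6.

Each term wraps the previous one in cn on the left and cy on the right.
From cncncn@@@cycycy, 2 further steps: cncncn@@@cycycy → cncncncn@@@cycycycy → (answer).

cncncncncn@@@cycycycycy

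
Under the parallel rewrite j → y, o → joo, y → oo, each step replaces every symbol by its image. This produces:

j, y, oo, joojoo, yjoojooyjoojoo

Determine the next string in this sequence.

Applying the rule to each of the 14 symbols of yjoojooyjoojoo gives the pieces oo y joo joo y joo joo oo y joo joo y joo joo, which concatenate to the answer.

ooyjoojooyjoojooooyjoojooyjoojoo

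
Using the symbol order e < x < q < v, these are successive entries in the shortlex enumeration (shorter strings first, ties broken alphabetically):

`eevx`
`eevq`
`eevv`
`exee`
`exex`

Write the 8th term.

exxe

Continuing the enumeration 3 steps past exex: exex → exeq → exev → (answer).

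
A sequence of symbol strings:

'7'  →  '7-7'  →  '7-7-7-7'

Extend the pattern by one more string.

Every step duplicates the string with '-' between the halves.
Doubling 7-7-7-7 with '-' between the halves:

7-7-7-7-7-7-7-7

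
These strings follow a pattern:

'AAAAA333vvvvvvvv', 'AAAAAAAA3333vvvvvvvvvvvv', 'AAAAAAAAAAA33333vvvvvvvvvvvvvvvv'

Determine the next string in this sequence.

AAAAAAAAAAAAAA333333vvvvvvvvvvvvvvvvvvvv

Each string has the form A^{3n-1} 3^{n+1} v^{4n}, where the shown terms are n = 2, 3, 4.
Setting n = 5 gives 14, 6, 20 characters in each block.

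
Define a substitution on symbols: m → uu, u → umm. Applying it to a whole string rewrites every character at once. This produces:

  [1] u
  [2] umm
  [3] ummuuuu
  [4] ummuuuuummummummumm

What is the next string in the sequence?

Rewriting the 19 symbols of ummuuuuummummummumm one by one yields umm uu uu umm umm umm umm umm uu uu umm uu uu umm uu uu umm uu uu; concatenated:

ummuuuuummummummummummuuuuummuuuuummuuuuummuuuu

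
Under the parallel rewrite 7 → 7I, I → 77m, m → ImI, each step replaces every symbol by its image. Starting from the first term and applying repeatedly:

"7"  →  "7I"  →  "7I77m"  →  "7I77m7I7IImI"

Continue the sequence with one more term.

7I77m7I7IImI7I77m7I77m77mImI77m

Apply φ to 7I77m7I7IImI symbol by symbol: 7→7I, I→77m, 7→7I, 7→7I, m→ImI, 7→7I, I→77m, 7→7I, I→77m, I→77m, m→ImI, I→77m; joined: 7I 77m 7I 7I ImI 7I 77m 7I 77m 77m ImI 77m.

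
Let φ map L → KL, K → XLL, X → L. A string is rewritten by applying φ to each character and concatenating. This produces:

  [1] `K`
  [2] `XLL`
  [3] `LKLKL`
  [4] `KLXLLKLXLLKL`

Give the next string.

Apply φ to KLXLLKLXLLKL symbol by symbol: K→XLL, L→KL, X→L, L→KL, L→KL, K→XLL, L→KL, X→L, L→KL, L→KL, K→XLL, L→KL; joined: XLL KL L KL KL XLL KL L KL KL XLL KL.

XLLKLLKLKLXLLKLLKLKLXLLKL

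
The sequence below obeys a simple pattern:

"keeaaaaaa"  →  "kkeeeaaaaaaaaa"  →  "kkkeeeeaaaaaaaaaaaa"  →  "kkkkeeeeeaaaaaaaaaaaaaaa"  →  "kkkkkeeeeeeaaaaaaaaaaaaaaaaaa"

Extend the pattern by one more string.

Reading off run lengths: k runs 1, 2, 3, 4, 5; e runs 2, 3, 4, 5, 6; a runs 6, 9, 12, 15, 18 — each is linear in n, where the shown terms are n = 2, 3, 4, 5, 6.
At n = 7 the blocks have lengths 6, 7, 21.

kkkkkkeeeeeeeaaaaaaaaaaaaaaaaaaaaa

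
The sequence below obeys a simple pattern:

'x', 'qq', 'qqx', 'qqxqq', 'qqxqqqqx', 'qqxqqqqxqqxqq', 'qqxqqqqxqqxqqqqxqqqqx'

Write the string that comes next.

qqxqqqqxqqxqqqqxqqqqxqqxqqqqxqqxqq

From term 3 onward, concatenate the last term with the second-to-last: qq·x = qqx, qqx·qq = qqxqq, …
The next term joins qqxqqqqxqqxqqqqxqqqqx and qqxqqqqxqqxqq.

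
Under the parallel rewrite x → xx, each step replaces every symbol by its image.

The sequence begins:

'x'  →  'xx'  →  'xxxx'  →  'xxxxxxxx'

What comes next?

Expanding xxxxxxxx: x→xx, x→xx, x→xx, x→xx, x→xx, x→xx, x→xx, x→xx. Concatenated: xx xx xx xx xx xx xx xx.

xxxxxxxxxxxxxxxx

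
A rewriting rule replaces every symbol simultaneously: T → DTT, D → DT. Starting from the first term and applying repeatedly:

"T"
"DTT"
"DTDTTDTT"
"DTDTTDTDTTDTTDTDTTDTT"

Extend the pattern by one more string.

Rewriting the 21 symbols of DTDTTDTDTTDTTDTDTTDTT one by one yields DT DTT DT DTT DTT DT DTT DT DTT DTT DT DTT DTT DT DTT DT DTT DTT DT DTT DTT; concatenated:

DTDTTDTDTTDTTDTDTTDTDTTDTTDTDTTDTTDTDTTDTDTTDTTDTDTTDTT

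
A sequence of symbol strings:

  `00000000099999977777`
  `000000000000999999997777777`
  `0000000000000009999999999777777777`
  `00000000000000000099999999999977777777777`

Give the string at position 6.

Each string has the form 0^{3n} 9^{2n} 7^{2n-1}, where the shown terms are n = 3, 4, 5, 6.
Setting n = 8 gives 24, 16, 15 characters in each block.

0000000000000000000000009999999999999999777777777777777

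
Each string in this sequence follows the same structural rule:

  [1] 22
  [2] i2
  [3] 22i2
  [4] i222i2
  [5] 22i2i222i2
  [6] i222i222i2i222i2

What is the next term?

22i2i222i2i222i222i2i222i2

This is a Fibonacci-style word recurrence s(k) = s(k−2)·s(k−1): e.g. 22·i2 = 22i2.
The next term joins 22i2i222i2 and i222i222i2i222i2.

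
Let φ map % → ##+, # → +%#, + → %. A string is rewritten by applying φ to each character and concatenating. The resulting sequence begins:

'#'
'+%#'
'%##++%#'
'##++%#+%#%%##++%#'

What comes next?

φ(##++%#+%#%%##++%#) expands symbol-by-symbol to +%# +%# % % ##+ +%# % ##+ +%# ##+ ##+ +%# +%# % % ##+ +%#; joining the 17 pieces gives the next term.

+%#+%#%%##++%#%##++%###+##++%#+%#%%##++%#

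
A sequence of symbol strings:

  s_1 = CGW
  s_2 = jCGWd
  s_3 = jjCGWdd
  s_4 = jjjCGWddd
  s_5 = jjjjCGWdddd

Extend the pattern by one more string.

Every step adds j to the front and d to the end of the previous string.
So the next term is j·jjjjCGWdddd·d.

jjjjjCGWddddd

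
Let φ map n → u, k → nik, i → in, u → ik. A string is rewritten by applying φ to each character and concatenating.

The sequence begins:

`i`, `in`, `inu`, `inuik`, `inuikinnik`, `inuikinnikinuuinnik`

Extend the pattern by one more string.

Rewriting the 19 symbols of inuikinnikinuuinnik one by one yields in u ik in nik in u u in nik in u ik ik in u u in nik; concatenated:

inuikinnikinuuinnikinuikikinuuinnik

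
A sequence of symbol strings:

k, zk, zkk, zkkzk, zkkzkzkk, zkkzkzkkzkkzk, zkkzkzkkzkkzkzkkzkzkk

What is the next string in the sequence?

zkkzkzkkzkkzkzkkzkzkkzkkzkzkkzkkzk

This is a Fibonacci-style word recurrence s(k) = s(k−1)·s(k−2): e.g. zk·k = zkk.
Continuing: zkkzkzkkzkkzkzkkzkzkk · zkkzkzkkzkkzk gives term 8.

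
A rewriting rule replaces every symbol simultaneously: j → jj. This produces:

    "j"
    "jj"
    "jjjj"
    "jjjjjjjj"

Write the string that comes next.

jjjjjjjjjjjjjjjj

Apply φ to jjjjjjjj symbol by symbol: j→jj, j→jj, j→jj, j→jj, j→jj, j→jj, j→jj, j→jj; joined: jj jj jj jj jj jj jj jj.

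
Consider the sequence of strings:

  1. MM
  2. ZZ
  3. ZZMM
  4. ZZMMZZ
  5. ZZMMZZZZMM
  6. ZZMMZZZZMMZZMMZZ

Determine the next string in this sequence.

This is a Fibonacci-style word recurrence s(k) = s(k−1)·s(k−2): e.g. ZZ·MM = ZZMM.
The next term joins ZZMMZZZZMMZZMMZZ and ZZMMZZZZMM.

ZZMMZZZZMMZZMMZZZZMMZZZZMM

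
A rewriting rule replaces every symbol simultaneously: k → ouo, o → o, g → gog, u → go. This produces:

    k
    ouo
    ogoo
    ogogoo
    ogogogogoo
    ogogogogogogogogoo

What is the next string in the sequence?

Rewriting the 18 symbols of ogogogogogogogogoo one by one yields o gog o gog o gog o gog o gog o gog o gog o gog o o; concatenated:

ogogogogogogogogogogogogogogogogoo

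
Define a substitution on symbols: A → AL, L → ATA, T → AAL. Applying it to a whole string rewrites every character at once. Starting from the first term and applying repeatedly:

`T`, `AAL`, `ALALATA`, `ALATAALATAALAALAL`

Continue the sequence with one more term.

Rewriting the 17 symbols of ALATAALATAALAALAL one by one yields AL ATA AL AAL AL AL ATA AL AAL AL AL ATA AL AL ATA AL ATA; concatenated:

ALATAALAALALALATAALAALALALATAALALATAALATA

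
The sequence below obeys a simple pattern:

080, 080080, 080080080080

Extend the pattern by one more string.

Each string is two copies of the previous one concatenated.
So the next term is two copies of 080080080080.

080080080080080080080080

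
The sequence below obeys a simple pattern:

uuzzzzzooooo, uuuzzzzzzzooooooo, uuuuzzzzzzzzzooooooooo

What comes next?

uuuuuzzzzzzzzzzzooooooooooo

The n-th term is n u's then 2n+1 z's then 2n+1 o's, where the shown terms are n = 2, 3, 4.
For the next term, n = 5, so the run lengths are 5, 11, 11.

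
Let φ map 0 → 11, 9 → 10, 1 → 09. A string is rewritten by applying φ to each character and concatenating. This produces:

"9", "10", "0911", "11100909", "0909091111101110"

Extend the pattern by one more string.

φ(0909091111101110) expands symbol-by-symbol to 11 10 11 10 11 10 09 09 09 09 09 11 09 09 09 11; joining the 16 pieces gives the next term.

11101110111009090909091109090911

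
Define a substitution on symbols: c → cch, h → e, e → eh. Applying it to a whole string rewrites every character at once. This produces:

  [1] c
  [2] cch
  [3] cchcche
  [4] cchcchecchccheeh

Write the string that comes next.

cchcchecchccheehcchcchecchccheehehe

Applying the rule to each of the 16 symbols of cchcchecchccheeh gives the pieces cch cch e cch cch e eh cch cch e cch cch e eh eh e, which concatenate to the answer.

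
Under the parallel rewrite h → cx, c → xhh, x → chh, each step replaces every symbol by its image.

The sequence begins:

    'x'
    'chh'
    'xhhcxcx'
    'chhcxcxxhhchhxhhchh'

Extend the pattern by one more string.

xhhcxcxxhhchhxhhchhchhcxcxxhhcxcxchhcxcxxhhcxcx

φ(chhcxcxxhhchhxhhchh) expands symbol-by-symbol to xhh cx cx xhh chh xhh chh chh cx cx xhh cx cx chh cx cx xhh cx cx; joining the 19 pieces gives the next term.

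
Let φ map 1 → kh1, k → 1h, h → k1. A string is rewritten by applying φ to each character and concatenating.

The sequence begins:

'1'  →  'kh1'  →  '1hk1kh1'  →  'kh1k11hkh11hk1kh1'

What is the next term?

1hk1kh11hkh1kh1k11hk1kh1kh1k11hkh11hk1kh1

φ(kh1k11hkh11hk1kh1) expands symbol-by-symbol to 1h k1 kh1 1h kh1 kh1 k1 1h k1 kh1 kh1 k1 1h kh1 1h k1 kh1; joining the 17 pieces gives the next term.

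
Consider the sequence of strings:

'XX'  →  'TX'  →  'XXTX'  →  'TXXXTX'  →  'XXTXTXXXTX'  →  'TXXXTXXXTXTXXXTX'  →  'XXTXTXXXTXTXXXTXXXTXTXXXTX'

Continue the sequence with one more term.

This is a Fibonacci-style word recurrence s(k) = s(k−2)·s(k−1): e.g. XX·TX = XXTX.
Continuing: TXXXTXXXTXTXXXTX · XXTXTXXXTXTXXXTXXXTXTXXXTX gives term 8.

TXXXTXXXTXTXXXTXXXTXTXXXTXTXXXTXXXTXTXXXTX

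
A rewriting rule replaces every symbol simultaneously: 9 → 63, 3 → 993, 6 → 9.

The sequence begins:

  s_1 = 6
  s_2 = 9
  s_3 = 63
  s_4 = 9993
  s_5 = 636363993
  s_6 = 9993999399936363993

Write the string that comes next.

Applying the rule to each of the 19 symbols of 9993999399936363993 gives the pieces 63 63 63 993 63 63 63 993 63 63 63 993 9 993 9 993 63 63 993, which concatenate to the answer.

636363993636363993636363993999399936363993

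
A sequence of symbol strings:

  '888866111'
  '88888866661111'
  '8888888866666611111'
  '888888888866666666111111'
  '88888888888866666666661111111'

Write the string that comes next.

8888888888888866666666666611111111

The n-th term is 2n+2 8's then 2n 6's then n+2 1's (n = 1, 2, …).
Setting n = 6 gives 14, 12, 8 characters in each block.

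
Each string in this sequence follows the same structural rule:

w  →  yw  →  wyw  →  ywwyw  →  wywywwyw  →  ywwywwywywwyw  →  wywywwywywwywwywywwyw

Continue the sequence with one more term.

Each term (from the third on) is the two preceding terms concatenated in order: term 3 = w·yw = wyw.
The next term joins ywwywwywywwyw and wywywwywywwywwywywwyw.

ywwywwywywwywwywywwywywwywwywywwyw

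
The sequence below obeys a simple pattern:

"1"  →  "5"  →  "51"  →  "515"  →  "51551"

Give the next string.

Each term (from the third on) is the previous term followed by the one before it: term 3 = 5·1 = 51.
So term 6 is 51551·515.

51551515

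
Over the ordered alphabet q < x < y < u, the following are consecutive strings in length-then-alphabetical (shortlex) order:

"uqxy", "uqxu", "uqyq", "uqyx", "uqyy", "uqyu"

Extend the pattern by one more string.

The successor of uqyu increments the rightmost position that isn't already u and resets every position after it to q.

uquq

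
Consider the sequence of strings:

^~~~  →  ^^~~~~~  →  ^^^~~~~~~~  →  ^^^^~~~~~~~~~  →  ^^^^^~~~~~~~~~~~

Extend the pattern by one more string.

^^^^^^~~~~~~~~~~~~~

Term n consists of n ^'s, followed by 2n+1 ~'s (n = 1, 2, …).
At n = 6 the blocks have lengths 6, 13.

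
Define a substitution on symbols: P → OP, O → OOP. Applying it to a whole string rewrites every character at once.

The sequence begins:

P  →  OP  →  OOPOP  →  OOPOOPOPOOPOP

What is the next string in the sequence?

OOPOOPOPOOPOOPOPOOPOPOOPOOPOPOOPOP

Replace each of the 13 characters of OOPOOPOPOOPOP in place — OOP OOP OP OOP OOP OP OOP OP OOP OOP OP OOP OP — and concatenate.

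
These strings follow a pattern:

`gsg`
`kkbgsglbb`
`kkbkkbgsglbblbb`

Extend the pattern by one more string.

Every step adds kkb to the front and lbb to the end of the previous string.
Applying this once more to kkbkkbgsglbblbb:

kkbkkbkkbgsglbblbblbb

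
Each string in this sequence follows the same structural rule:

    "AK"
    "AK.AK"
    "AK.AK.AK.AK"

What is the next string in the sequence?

Each string is two copies of the previous one joined by '.'.
Doubling AK.AK.AK.AK with '.' between the halves:

AK.AK.AK.AK.AK.AK.AK.AK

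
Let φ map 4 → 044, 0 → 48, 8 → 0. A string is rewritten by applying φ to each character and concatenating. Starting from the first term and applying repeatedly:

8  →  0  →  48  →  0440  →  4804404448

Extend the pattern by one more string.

044048044044480440440440

Apply φ to 4804404448 symbol by symbol: 4→044, 8→0, 0→48, 4→044, 4→044, 0→48, 4→044, 4→044, 4→044, 8→0; joined: 044 0 48 044 044 48 044 044 044 0.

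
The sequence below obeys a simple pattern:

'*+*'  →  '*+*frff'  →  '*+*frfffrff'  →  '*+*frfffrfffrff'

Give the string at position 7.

Every step adds frff to the end: s(k+1) = s(k)·frff.
From *+*frfffrfffrff, 3 further steps: *+*frfffrfffrff → *+*frfffrfffrfffrff → *+*frfffrfffrfffrfffrff → (answer).

*+*frfffrfffrfffrfffrfffrff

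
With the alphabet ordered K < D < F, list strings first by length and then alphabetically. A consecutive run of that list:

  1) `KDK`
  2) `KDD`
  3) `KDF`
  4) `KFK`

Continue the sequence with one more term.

Find the rightmost character of KFK below F, bump it to the next letter, and reset everything to its right to K.

KFD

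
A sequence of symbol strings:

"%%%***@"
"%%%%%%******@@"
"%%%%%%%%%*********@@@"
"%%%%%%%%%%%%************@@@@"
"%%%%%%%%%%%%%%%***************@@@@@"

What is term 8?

%%%%%%%%%%%%%%%%%%%%%%%%************************@@@@@@@@

Reading off run lengths: % runs 3, 6, 9, 12, 15; * runs 3, 6, 9, 12, 15; @ runs 1, 2, 3, 4, 5 — each is linear in n (n = 1, 2, …).
At n = 8 the blocks have lengths 24, 24, 8.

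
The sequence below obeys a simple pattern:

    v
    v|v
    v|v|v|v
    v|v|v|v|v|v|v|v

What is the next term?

Every step duplicates the string with '|' between the halves.
Doubling v|v|v|v|v|v|v|v with '|' between the halves:

v|v|v|v|v|v|v|v|v|v|v|v|v|v|v|v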